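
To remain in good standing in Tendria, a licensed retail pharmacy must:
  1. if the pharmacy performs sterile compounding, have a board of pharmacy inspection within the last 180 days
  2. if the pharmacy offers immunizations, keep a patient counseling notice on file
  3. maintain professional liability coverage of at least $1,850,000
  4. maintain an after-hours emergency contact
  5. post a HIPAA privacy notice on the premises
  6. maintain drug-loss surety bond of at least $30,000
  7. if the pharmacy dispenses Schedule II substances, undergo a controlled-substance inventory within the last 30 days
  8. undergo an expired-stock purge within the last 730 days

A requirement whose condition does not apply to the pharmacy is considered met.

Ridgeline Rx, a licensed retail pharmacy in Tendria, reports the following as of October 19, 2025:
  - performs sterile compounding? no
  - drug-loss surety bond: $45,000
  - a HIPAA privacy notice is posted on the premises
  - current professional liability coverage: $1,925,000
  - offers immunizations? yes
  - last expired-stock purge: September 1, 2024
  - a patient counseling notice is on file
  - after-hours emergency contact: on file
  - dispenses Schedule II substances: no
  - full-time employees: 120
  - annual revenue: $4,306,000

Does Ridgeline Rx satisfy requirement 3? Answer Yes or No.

Yes

3. professional liability coverage $1,925,000 ≥ $1,850,000 → met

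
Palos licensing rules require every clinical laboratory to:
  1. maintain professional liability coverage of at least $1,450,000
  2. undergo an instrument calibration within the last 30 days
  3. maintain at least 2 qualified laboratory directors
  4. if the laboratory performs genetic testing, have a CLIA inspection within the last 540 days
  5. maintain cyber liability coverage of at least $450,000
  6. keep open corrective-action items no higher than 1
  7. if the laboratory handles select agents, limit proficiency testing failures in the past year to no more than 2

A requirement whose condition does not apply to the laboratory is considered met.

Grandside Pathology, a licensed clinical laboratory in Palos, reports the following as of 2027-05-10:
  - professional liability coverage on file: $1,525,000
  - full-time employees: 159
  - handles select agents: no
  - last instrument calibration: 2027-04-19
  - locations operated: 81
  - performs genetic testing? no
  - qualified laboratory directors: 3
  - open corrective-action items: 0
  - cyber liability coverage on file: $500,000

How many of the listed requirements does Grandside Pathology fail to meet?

0

1. professional liability coverage $1,525,000 ≥ $1,450,000 → met
2. instrument calibration 21 days ago vs limit 30 → met
3. qualified laboratory directors 3 ≥ 2 → met
4. condition 'performs genetic testing' does not hold → requirement n/a → met
5. cyber liability coverage $500,000 ≥ $450,000 → met
6. open corrective-action items 0 ≤ 1 → met
7. condition 'handles select agents' does not hold → requirement n/a → met
Not met: 0 of 7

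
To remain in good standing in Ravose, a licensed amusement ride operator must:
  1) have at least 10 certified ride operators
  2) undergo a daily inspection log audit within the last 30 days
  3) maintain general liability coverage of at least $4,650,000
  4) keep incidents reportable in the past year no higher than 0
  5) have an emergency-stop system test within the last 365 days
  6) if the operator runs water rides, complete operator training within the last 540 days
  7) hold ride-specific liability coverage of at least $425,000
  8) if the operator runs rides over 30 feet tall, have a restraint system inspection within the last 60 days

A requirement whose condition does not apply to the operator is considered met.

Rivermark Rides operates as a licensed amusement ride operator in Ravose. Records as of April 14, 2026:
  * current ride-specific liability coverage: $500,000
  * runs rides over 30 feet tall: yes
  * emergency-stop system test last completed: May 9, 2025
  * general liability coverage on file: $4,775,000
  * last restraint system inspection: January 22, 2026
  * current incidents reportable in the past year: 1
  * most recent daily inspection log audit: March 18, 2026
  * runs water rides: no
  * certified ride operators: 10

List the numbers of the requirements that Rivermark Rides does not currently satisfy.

4, 8

1. certified ride operators 10 ≥ 10 → met
2. daily inspection log audit 27 days ago vs limit 30 → met
3. general liability coverage $4,775,000 ≥ $4,650,000 → met
4. incidents reportable in the past year 1 > 0 → not met
5. emergency-stop system test 340 days ago vs limit 365 → met
6. condition 'runs water rides' does not hold → requirement n/a → met
7. ride-specific liability coverage $500,000 ≥ $425,000 → met
8. condition 'runs rides over 30 feet tall' holds; restraint system inspection 82 days ago vs limit 60 → not met
Not met: 4, 8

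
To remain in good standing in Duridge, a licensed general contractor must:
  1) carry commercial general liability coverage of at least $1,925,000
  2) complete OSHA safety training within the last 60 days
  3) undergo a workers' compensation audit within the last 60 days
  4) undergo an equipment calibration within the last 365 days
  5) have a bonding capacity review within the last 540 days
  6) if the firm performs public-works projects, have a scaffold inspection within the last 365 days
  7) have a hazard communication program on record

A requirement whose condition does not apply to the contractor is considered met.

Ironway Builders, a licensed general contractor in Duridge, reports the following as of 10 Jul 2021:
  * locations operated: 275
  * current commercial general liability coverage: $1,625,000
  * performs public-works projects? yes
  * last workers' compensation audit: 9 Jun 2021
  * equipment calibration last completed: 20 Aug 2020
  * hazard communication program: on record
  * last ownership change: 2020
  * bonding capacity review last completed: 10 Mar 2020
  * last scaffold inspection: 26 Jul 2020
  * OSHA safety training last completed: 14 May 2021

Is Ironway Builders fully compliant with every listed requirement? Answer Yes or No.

No

1. commercial general liability coverage $1,625,000 < $1,925,000 → not met
2. OSHA safety training 57 days ago vs limit 60 → met
3. workers' compensation audit 31 days ago vs limit 60 → met
4. equipment calibration 324 days ago vs limit 365 → met
5. bonding capacity review 487 days ago vs limit 540 → met
6. condition 'performs public-works projects' holds; scaffold inspection 349 days ago vs limit 365 → met
7. hazard communication program present → met
Not met: 1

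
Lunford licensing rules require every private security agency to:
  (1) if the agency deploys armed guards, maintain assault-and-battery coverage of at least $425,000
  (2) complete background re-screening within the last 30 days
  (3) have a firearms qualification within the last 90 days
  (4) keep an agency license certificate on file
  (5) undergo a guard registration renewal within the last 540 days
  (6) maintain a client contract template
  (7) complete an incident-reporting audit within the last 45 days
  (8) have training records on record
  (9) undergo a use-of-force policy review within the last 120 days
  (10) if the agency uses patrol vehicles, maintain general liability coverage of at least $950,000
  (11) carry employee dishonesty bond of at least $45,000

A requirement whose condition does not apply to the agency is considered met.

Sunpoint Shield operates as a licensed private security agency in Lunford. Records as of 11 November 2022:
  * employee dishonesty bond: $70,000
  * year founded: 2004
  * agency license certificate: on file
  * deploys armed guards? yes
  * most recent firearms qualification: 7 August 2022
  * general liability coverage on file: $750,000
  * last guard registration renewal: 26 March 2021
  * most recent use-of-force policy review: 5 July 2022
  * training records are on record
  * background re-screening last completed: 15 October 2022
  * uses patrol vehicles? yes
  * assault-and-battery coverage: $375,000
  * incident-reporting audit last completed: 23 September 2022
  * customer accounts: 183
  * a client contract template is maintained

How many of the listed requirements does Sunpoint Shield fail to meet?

6

1. condition 'deploys armed guards' holds; assault-and-battery coverage $375,000 < $425,000 → not met
2. background re-screening 27 days ago vs limit 30 → met
3. firearms qualification 96 days ago vs limit 90 → not met
4. agency license certificate present → met
5. guard registration renewal 595 days ago vs limit 540 → not met
6. client contract template present → met
7. incident-reporting audit 49 days ago vs limit 45 → not met
8. training records present → met
9. use-of-force policy review 129 days ago vs limit 120 → not met
10. condition 'uses patrol vehicles' holds; general liability coverage $750,000 < $950,000 → not met
11. employee dishonesty bond $70,000 ≥ $45,000 → met
Not met: 6 of 11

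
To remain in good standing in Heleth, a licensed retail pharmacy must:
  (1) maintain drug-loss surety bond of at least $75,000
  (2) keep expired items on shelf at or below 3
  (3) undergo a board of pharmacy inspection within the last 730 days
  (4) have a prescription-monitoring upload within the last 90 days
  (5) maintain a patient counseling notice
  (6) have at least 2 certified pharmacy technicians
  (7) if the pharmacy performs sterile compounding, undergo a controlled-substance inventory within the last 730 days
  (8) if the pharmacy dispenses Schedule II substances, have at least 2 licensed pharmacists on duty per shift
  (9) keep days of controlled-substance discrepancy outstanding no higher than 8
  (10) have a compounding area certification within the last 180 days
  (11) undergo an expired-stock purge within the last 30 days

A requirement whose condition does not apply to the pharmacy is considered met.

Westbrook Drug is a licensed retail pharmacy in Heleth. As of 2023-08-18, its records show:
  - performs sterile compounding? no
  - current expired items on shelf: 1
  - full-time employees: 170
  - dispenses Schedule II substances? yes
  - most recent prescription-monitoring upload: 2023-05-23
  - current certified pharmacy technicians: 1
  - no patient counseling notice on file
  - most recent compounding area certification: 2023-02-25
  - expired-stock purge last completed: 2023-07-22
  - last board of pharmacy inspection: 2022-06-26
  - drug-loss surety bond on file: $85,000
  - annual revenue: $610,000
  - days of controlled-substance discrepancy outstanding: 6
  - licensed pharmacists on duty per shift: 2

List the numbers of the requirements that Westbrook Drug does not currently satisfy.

5, 6

1. drug-loss surety bond $85,000 ≥ $75,000 → met
2. expired items on shelf 1 ≤ 3 → met
3. board of pharmacy inspection 418 days ago vs limit 730 → met
4. prescription-monitoring upload 87 days ago vs limit 90 → met
5. patient counseling notice absent → not met
6. certified pharmacy technicians 1 < 2 → not met
7. condition 'performs sterile compounding' does not hold → requirement n/a → met
8. condition 'dispenses Schedule II substances' holds; licensed pharmacists on duty per shift 2 ≥ 2 → met
9. days of controlled-substance discrepancy outstanding 6 ≤ 8 → met
10. compounding area certification 174 days ago vs limit 180 → met
11. expired-stock purge 27 days ago vs limit 30 → met
Not met: 5, 6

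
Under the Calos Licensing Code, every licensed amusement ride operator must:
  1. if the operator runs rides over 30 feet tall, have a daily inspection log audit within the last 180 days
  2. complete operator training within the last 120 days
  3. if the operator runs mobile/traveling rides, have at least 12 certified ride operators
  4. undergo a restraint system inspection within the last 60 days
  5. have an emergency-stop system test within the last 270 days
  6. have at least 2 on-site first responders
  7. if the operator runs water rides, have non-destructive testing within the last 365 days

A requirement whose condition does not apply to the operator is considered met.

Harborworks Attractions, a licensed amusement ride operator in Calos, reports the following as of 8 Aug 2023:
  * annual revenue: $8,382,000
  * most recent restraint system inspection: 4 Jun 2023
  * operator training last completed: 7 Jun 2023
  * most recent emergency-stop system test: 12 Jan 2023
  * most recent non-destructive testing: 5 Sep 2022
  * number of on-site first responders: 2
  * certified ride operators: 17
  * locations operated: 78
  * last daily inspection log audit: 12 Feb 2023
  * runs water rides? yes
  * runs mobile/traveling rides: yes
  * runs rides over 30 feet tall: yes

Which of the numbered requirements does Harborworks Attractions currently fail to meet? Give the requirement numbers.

1. condition 'runs rides over 30 feet tall' holds; daily inspection log audit 177 days ago vs limit 180 → met
2. operator training 62 days ago vs limit 120 → met
3. condition 'runs mobile/traveling rides' holds; certified ride operators 17 ≥ 12 → met
4. restraint system inspection 65 days ago vs limit 60 → not met
5. emergency-stop system test 208 days ago vs limit 270 → met
6. on-site first responders 2 ≥ 2 → met
7. condition 'runs water rides' holds; non-destructive testing 337 days ago vs limit 365 → met
Not met: 4

4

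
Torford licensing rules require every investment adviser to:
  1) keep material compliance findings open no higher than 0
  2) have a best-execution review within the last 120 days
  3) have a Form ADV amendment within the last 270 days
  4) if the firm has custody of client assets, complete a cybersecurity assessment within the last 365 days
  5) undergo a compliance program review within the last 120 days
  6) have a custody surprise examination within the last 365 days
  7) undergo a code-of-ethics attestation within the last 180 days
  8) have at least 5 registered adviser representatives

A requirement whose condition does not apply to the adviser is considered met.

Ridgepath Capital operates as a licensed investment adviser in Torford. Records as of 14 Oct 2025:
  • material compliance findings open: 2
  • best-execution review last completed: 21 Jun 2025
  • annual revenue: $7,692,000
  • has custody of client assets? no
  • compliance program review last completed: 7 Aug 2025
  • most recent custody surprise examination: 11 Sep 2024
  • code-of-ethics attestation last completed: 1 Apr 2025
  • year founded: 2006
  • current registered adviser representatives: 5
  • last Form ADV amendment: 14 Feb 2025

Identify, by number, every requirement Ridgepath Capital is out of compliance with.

1, 6, 7

1. material compliance findings open 2 > 0 → not met
2. best-execution review 115 days ago vs limit 120 → met
3. Form ADV amendment 242 days ago vs limit 270 → met
4. condition 'has custody of client assets' does not hold → requirement n/a → met
5. compliance program review 68 days ago vs limit 120 → met
6. custody surprise examination 398 days ago vs limit 365 → not met
7. code-of-ethics attestation 196 days ago vs limit 180 → not met
8. registered adviser representatives 5 ≥ 5 → met
Not met: 1, 6, 7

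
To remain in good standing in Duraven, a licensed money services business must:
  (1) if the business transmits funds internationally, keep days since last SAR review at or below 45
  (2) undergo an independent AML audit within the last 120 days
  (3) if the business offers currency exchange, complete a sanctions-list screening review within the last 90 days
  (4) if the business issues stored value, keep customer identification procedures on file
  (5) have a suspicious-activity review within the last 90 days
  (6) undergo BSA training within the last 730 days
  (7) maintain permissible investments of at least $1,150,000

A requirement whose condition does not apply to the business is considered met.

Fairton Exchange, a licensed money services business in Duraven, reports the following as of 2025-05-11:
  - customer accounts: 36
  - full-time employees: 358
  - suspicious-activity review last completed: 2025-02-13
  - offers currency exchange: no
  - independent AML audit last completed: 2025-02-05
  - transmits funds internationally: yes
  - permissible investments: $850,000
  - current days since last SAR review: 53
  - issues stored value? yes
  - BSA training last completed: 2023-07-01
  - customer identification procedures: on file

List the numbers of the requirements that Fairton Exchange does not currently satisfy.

1, 7

1. condition 'transmits funds internationally' holds; days since last SAR review 53 > 45 → not met
2. independent AML audit 95 days ago vs limit 120 → met
3. condition 'offers currency exchange' does not hold → requirement n/a → met
4. condition 'issues stored value' holds; customer identification procedures present → met
5. suspicious-activity review 87 days ago vs limit 90 → met
6. BSA training 680 days ago vs limit 730 → met
7. permissible investments $850,000 < $1,150,000 → not met
Not met: 1, 7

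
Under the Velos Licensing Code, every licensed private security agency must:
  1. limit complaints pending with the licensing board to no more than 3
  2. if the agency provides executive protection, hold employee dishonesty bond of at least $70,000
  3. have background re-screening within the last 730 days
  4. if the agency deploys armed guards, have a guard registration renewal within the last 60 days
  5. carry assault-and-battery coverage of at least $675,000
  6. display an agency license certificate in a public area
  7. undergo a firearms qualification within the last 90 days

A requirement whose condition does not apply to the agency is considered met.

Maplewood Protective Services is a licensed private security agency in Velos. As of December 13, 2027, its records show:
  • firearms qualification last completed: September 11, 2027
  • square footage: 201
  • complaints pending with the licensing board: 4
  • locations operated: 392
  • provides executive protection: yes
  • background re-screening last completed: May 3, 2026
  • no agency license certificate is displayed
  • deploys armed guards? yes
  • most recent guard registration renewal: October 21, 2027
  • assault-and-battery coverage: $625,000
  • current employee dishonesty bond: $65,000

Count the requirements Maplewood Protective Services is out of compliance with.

5

1. complaints pending with the licensing board 4 > 3 → not met
2. condition 'provides executive protection' holds; employee dishonesty bond $65,000 < $70,000 → not met
3. background re-screening 589 days ago vs limit 730 → met
4. condition 'deploys armed guards' holds; guard registration renewal 53 days ago vs limit 60 → met
5. assault-and-battery coverage $625,000 < $675,000 → not met
6. agency license certificate absent → not met
7. firearms qualification 93 days ago vs limit 90 → not met
Not met: 5 of 7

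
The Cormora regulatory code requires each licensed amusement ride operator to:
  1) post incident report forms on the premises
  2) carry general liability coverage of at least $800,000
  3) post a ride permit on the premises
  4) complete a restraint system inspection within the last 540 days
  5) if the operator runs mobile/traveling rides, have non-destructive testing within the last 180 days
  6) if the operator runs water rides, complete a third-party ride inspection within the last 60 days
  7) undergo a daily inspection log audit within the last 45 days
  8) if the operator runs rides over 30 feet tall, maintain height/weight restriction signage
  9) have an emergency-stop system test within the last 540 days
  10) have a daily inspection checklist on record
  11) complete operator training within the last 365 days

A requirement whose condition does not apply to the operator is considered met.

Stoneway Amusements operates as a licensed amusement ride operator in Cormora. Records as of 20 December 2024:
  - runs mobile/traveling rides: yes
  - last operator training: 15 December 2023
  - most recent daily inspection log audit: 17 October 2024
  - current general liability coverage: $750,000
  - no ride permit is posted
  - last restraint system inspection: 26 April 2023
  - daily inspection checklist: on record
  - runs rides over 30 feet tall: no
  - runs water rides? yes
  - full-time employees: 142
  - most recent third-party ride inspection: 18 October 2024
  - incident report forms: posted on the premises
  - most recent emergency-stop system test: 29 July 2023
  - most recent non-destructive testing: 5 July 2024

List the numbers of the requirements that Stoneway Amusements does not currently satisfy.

1. incident report forms present → met
2. general liability coverage $750,000 < $800,000 → not met
3. ride permit absent → not met
4. restraint system inspection 604 days ago vs limit 540 → not met
5. condition 'runs mobile/traveling rides' holds; non-destructive testing 168 days ago vs limit 180 → met
6. condition 'runs water rides' holds; third-party ride inspection 63 days ago vs limit 60 → not met
7. daily inspection log audit 64 days ago vs limit 45 → not met
8. condition 'runs rides over 30 feet tall' does not hold → requirement n/a → met
9. emergency-stop system test 510 days ago vs limit 540 → met
10. daily inspection checklist present → met
11. operator training 371 days ago vs limit 365 → not met
Not met: 2, 3, 4, 6, 7, 11

2, 3, 4, 6, 7, 11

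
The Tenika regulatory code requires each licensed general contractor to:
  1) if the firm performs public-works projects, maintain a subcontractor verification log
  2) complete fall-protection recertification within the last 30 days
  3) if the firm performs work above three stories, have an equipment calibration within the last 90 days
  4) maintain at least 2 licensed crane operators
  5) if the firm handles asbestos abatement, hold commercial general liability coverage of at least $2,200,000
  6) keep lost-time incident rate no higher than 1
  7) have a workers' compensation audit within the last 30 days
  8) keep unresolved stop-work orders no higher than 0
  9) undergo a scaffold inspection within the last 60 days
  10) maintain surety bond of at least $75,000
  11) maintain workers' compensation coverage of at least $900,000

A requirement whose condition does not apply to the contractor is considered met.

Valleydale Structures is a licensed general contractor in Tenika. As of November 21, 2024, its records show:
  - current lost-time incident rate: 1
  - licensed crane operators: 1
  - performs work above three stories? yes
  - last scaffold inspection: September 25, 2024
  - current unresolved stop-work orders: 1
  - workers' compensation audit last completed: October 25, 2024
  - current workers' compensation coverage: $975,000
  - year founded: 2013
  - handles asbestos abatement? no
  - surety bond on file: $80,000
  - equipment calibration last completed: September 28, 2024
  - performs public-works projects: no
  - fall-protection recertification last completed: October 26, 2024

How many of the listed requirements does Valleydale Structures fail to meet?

1. condition 'performs public-works projects' does not hold → requirement n/a → met
2. fall-protection recertification 26 days ago vs limit 30 → met
3. condition 'performs work above three stories' holds; equipment calibration 54 days ago vs limit 90 → met
4. licensed crane operators 1 < 2 → not met
5. condition 'handles asbestos abatement' does not hold → requirement n/a → met
6. lost-time incident rate 1 ≤ 1 → met
7. workers' compensation audit 27 days ago vs limit 30 → met
8. unresolved stop-work orders 1 > 0 → not met
9. scaffold inspection 57 days ago vs limit 60 → met
10. surety bond $80,000 ≥ $75,000 → met
11. workers' compensation coverage $975,000 ≥ $900,000 → met
Not met: 2 of 11

2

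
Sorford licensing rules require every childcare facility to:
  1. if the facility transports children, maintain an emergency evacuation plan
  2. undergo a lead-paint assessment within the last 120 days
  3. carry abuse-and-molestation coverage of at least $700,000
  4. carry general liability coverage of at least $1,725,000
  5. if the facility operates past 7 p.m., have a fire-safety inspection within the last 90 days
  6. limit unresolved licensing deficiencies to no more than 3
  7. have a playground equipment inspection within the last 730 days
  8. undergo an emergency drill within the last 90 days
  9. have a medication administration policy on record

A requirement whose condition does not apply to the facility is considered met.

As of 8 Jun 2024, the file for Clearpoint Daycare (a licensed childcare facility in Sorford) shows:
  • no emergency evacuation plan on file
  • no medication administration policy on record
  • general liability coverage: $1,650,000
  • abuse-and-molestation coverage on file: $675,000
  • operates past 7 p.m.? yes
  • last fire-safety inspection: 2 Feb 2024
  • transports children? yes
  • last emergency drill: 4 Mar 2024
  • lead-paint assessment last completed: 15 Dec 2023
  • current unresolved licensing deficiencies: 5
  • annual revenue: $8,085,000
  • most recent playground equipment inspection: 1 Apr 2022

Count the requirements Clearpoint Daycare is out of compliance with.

9

1. condition 'transports children' holds; emergency evacuation plan absent → not met
2. lead-paint assessment 176 days ago vs limit 120 → not met
3. abuse-and-molestation coverage $675,000 < $700,000 → not met
4. general liability coverage $1,650,000 < $1,725,000 → not met
5. condition 'operates past 7 p.m.' holds; fire-safety inspection 127 days ago vs limit 90 → not met
6. unresolved licensing deficiencies 5 > 3 → not met
7. playground equipment inspection 799 days ago vs limit 730 → not met
8. emergency drill 96 days ago vs limit 90 → not met
9. medication administration policy absent → not met
Not met: 9 of 9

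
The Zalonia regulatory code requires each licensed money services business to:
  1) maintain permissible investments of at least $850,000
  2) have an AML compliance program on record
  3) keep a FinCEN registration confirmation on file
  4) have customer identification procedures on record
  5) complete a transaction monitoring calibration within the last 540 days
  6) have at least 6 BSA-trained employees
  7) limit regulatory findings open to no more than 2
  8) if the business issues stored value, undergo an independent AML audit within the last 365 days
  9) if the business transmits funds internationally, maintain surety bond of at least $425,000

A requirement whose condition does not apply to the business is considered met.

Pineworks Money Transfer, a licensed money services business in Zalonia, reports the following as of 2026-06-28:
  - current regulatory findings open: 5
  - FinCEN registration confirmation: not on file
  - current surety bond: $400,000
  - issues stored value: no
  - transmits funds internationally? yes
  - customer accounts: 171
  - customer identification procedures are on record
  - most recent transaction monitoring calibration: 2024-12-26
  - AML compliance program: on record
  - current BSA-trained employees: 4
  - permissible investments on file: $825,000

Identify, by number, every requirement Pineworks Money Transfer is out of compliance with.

1. permissible investments $825,000 < $850,000 → not met
2. AML compliance program present → met
3. FinCEN registration confirmation absent → not met
4. customer identification procedures present → met
5. transaction monitoring calibration 549 days ago vs limit 540 → not met
6. BSA-trained employees 4 < 6 → not met
7. regulatory findings open 5 > 2 → not met
8. condition 'issues stored value' does not hold → requirement n/a → met
9. condition 'transmits funds internationally' holds; surety bond $400,000 < $425,000 → not met
Not met: 1, 3, 5, 6, 7, 9

1, 3, 5, 6, 7, 9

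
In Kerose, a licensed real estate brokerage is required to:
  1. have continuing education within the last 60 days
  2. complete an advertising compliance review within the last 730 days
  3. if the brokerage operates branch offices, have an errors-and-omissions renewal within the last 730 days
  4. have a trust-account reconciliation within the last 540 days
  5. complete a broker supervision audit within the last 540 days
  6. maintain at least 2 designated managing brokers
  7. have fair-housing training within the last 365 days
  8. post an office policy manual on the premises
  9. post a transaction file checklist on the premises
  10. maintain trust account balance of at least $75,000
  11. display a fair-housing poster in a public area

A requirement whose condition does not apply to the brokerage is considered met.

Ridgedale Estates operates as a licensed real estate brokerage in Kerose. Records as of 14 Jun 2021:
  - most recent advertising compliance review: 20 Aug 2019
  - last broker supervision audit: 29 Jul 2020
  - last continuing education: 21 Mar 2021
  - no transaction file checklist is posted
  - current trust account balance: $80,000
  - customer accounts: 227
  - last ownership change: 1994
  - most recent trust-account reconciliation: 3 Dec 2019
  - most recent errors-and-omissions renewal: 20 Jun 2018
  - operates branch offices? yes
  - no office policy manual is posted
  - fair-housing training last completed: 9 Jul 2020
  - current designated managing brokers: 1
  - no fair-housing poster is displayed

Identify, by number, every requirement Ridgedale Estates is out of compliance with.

1, 3, 4, 6, 8, 9, 11

1. continuing education 85 days ago vs limit 60 → not met
2. advertising compliance review 664 days ago vs limit 730 → met
3. condition 'operates branch offices' holds; errors-and-omissions renewal 1090 days ago vs limit 730 → not met
4. trust-account reconciliation 559 days ago vs limit 540 → not met
5. broker supervision audit 320 days ago vs limit 540 → met
6. designated managing brokers 1 < 2 → not met
7. fair-housing training 340 days ago vs limit 365 → met
8. office policy manual absent → not met
9. transaction file checklist absent → not met
10. trust account balance $80,000 ≥ $75,000 → met
11. fair-housing poster absent → not met
Not met: 1, 3, 4, 6, 8, 9, 11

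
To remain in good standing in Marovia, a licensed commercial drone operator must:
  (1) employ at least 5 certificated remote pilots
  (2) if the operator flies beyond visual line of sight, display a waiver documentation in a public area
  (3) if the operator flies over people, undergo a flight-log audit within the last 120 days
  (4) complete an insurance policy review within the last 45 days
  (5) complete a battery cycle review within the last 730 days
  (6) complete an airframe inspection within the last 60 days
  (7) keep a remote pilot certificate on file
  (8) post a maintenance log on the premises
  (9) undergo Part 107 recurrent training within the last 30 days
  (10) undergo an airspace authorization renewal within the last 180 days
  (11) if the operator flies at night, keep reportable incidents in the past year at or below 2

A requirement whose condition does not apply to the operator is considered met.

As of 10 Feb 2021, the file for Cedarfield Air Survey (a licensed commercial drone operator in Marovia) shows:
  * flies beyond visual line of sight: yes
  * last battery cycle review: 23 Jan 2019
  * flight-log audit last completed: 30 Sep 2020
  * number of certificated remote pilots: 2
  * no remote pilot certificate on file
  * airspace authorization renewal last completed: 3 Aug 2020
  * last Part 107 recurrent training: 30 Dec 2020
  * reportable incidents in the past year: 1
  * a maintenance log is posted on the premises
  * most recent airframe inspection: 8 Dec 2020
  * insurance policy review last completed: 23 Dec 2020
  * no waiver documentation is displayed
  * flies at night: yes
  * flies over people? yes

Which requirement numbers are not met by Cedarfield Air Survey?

1, 2, 3, 4, 5, 6, 7, 9, 10

1. certificated remote pilots 2 < 5 → not met
2. condition 'flies beyond visual line of sight' holds; waiver documentation absent → not met
3. condition 'flies over people' holds; flight-log audit 133 days ago vs limit 120 → not met
4. insurance policy review 49 days ago vs limit 45 → not met
5. battery cycle review 749 days ago vs limit 730 → not met
6. airframe inspection 64 days ago vs limit 60 → not met
7. remote pilot certificate absent → not met
8. maintenance log present → met
9. Part 107 recurrent training 42 days ago vs limit 30 → not met
10. airspace authorization renewal 191 days ago vs limit 180 → not met
11. condition 'flies at night' holds; reportable incidents in the past year 1 ≤ 2 → met
Not met: 1, 2, 3, 4, 5, 6, 7, 9, 10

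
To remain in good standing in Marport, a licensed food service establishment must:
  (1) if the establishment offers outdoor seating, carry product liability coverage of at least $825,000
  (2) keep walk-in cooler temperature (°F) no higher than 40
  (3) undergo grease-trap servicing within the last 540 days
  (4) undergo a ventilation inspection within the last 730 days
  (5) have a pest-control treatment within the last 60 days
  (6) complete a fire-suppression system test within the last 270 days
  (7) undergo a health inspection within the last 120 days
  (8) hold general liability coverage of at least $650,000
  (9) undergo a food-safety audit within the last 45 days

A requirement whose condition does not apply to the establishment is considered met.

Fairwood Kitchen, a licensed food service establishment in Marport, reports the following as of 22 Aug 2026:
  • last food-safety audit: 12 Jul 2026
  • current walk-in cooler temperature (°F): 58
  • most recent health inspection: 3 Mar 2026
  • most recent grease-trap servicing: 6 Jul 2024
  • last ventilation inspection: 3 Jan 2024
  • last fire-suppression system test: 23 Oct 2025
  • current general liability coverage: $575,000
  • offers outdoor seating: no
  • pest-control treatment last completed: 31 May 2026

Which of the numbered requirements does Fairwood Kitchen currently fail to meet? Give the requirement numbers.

2, 3, 4, 5, 6, 7, 8

1. condition 'offers outdoor seating' does not hold → requirement n/a → met
2. walk-in cooler temperature (°F) 58 > 40 → not met
3. grease-trap servicing 777 days ago vs limit 540 → not met
4. ventilation inspection 962 days ago vs limit 730 → not met
5. pest-control treatment 83 days ago vs limit 60 → not met
6. fire-suppression system test 303 days ago vs limit 270 → not met
7. health inspection 172 days ago vs limit 120 → not met
8. general liability coverage $575,000 < $650,000 → not met
9. food-safety audit 41 days ago vs limit 45 → met
Not met: 2, 3, 4, 5, 6, 7, 8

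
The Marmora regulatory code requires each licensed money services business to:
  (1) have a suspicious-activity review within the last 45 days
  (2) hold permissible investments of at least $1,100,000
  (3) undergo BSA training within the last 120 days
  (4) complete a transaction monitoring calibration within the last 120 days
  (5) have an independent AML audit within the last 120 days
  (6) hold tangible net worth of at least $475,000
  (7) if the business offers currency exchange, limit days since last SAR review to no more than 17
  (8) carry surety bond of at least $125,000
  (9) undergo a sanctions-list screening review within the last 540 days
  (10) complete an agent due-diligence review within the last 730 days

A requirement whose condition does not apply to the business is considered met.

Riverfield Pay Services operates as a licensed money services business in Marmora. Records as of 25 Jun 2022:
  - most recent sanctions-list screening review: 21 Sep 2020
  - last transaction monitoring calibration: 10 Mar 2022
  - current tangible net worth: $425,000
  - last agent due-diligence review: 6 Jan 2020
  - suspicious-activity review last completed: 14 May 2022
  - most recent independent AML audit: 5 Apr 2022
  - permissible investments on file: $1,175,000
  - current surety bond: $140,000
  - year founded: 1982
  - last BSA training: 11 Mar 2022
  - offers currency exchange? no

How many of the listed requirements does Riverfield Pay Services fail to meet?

1. suspicious-activity review 42 days ago vs limit 45 → met
2. permissible investments $1,175,000 ≥ $1,100,000 → met
3. BSA training 106 days ago vs limit 120 → met
4. transaction monitoring calibration 107 days ago vs limit 120 → met
5. independent AML audit 81 days ago vs limit 120 → met
6. tangible net worth $425,000 < $475,000 → not met
7. condition 'offers currency exchange' does not hold → requirement n/a → met
8. surety bond $140,000 ≥ $125,000 → met
9. sanctions-list screening review 642 days ago vs limit 540 → not met
10. agent due-diligence review 901 days ago vs limit 730 → not met
Not met: 3 of 10

3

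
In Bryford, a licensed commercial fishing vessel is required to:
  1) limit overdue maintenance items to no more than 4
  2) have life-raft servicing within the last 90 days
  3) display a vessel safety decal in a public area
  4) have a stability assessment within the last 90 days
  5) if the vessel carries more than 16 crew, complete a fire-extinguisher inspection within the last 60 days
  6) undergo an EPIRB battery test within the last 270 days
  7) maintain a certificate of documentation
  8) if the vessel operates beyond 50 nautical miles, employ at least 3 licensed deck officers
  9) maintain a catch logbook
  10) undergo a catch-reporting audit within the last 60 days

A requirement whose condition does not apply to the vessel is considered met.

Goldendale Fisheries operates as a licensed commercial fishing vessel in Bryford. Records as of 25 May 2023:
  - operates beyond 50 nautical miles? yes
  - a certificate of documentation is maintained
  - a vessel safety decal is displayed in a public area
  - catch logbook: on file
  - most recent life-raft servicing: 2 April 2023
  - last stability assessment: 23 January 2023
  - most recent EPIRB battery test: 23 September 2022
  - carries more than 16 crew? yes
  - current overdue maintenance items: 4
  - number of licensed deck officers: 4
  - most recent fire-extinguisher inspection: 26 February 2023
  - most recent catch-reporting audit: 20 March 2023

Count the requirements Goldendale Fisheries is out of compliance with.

1. overdue maintenance items 4 ≤ 4 → met
2. life-raft servicing 53 days ago vs limit 90 → met
3. vessel safety decal present → met
4. stability assessment 122 days ago vs limit 90 → not met
5. condition 'carries more than 16 crew' holds; fire-extinguisher inspection 88 days ago vs limit 60 → not met
6. EPIRB battery test 244 days ago vs limit 270 → met
7. certificate of documentation present → met
8. condition 'operates beyond 50 nautical miles' holds; licensed deck officers 4 ≥ 3 → met
9. catch logbook present → met
10. catch-reporting audit 66 days ago vs limit 60 → not met
Not met: 3 of 10

3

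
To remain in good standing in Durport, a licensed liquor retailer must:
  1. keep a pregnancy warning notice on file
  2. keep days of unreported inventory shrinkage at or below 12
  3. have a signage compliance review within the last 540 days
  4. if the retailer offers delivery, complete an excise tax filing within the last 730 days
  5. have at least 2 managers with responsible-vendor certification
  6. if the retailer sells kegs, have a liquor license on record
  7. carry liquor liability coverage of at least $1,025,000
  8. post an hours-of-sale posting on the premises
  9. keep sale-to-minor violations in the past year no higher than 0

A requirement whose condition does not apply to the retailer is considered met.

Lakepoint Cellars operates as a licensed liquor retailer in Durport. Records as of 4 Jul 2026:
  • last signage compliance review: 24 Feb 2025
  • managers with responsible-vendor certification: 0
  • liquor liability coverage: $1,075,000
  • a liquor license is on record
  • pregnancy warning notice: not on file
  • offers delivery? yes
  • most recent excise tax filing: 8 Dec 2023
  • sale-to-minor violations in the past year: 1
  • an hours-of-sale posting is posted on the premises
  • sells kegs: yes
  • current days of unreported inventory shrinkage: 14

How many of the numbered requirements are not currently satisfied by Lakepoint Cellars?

5

1. pregnancy warning notice absent → not met
2. days of unreported inventory shrinkage 14 > 12 → not met
3. signage compliance review 495 days ago vs limit 540 → met
4. condition 'offers delivery' holds; excise tax filing 939 days ago vs limit 730 → not met
5. managers with responsible-vendor certification 0 < 2 → not met
6. condition 'sells kegs' holds; liquor license present → met
7. liquor liability coverage $1,075,000 ≥ $1,025,000 → met
8. hours-of-sale posting present → met
9. sale-to-minor violations in the past year 1 > 0 → not met
Not met: 5 of 9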